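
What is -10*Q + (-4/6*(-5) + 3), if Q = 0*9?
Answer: 19/3 ≈ 6.3333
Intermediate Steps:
Q = 0
-10*Q + (-4/6*(-5) + 3) = -10*0 + (-4/6*(-5) + 3) = 0 + (-4*⅙*(-5) + 3) = 0 + (-⅔*(-5) + 3) = 0 + (10/3 + 3) = 0 + 19/3 = 19/3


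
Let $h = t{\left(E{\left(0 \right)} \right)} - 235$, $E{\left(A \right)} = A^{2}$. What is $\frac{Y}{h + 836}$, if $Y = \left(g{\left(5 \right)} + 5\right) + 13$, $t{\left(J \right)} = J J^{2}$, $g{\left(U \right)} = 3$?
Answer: $\frac{21}{601} \approx 0.034942$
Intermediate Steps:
$t{\left(J \right)} = J^{3}$
$h = -235$ ($h = \left(0^{2}\right)^{3} - 235 = 0^{3} - 235 = 0 - 235 = -235$)
$Y = 21$ ($Y = \left(3 + 5\right) + 13 = 8 + 13 = 21$)
$\frac{Y}{h + 836} = \frac{21}{-235 + 836} = \frac{21}{601}$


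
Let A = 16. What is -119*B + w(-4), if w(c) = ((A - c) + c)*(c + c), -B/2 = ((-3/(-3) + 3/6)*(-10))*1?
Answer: -3698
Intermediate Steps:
B = 30 (B = -2*(-3/(-3) + 3/6)*(-10) = -2*(-3*(-⅓) + 3*(⅙))*(-10) = -2*(1 + ½)*(-10) = -2*(3/2)*(-10) = -(-30) = -2*(-15) = 30)
w(c) = 32*c (w(c) = ((16 - c) + c)*(c + c) = 16*(2*c) = 32*c)
-119*B + w(-4) = -119*30 + 32*(-4) = -3570 - 128 = -3698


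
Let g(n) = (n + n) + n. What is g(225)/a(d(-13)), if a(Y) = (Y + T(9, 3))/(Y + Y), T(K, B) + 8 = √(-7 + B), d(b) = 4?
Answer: -1080 - 540*I ≈ -1080.0 - 540.0*I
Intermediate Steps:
T(K, B) = -8 + √(-7 + B)
a(Y) = (-8 + Y + 2*I)/(2*Y) (a(Y) = (Y + (-8 + √(-7 + 3)))/(Y + Y) = (Y + (-8 + √(-4)))/((2*Y)) = (Y + (-8 + 2*I))*(1/(2*Y)) = (-8 + Y + 2*I)*(1/(2*Y)) = (-8 + Y + 2*I)/(2*Y))
g(n) = 3*n (g(n) = 2*n + n = 3*n)
g(225)/a(d(-13)) = (3*225)/(((-4 + I + (½)*4)/4)) = 675/(((-4 + I + 2)/4)) = 675/(((-2 + I)/4)) = 675/(-½ + I/4) = 675*(16*(-½ - I/4)/5) = 2160*(-½ - I/4)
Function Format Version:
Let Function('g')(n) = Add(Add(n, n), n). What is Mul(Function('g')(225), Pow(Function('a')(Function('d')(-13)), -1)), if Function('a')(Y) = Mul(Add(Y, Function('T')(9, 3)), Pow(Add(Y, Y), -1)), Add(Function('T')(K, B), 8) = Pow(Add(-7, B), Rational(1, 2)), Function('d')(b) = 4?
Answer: Add(-1080, Mul(-540, I)) ≈ Add(-1080.0, Mul(-540.00, I))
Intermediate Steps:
Function('T')(K, B) = Add(-8, Pow(Add(-7, B), Rational(1, 2)))
Function('a')(Y) = Mul(Rational(1, 2), Pow(Y, -1), Add(-8, Y, Mul(2, I))) (Function('a')(Y) = Mul(Add(Y, Add(-8, Pow(Add(-7, 3), Rational(1, 2)))), Pow(Add(Y, Y), -1)) = Mul(Add(Y, Add(-8, Pow(-4, Rational(1, 2)))), Pow(Mul(2, Y), -1)) = Mul(Add(Y, Add(-8, Mul(2, I))), Mul(Rational(1, 2), Pow(Y, -1))) = Mul(Add(-8, Y, Mul(2, I)), Mul(Rational(1, 2), Pow(Y, -1))) = Mul(Rational(1, 2), Pow(Y, -1), Add(-8, Y, Mul(2, I))))
Function('g')(n) = Mul(3, n) (Function('g')(n) = Add(Mul(2, n), n) = Mul(3, n))
Mul(Function('g')(225), Pow(Function('a')(Function('d')(-13)), -1)) = Mul(Mul(3, 225), Pow(Mul(Pow(4, -1), Add(-4, I, Mul(Rational(1, 2), 4))), -1)) = Mul(675, Pow(Mul(Rational(1, 4), Add(-4, I, 2)), -1)) = Mul(675, Pow(Mul(Rational(1, 4), Add(-2, I)), -1)) = Mul(675, Pow(Add(Rational(-1, 2), Mul(Rational(1, 4), I)), -1)) = Mul(675, Mul(Rational(16, 5), Add(Rational(-1, 2), Mul(Rational(-1, 4), I)))) = Mul(2160, Add(Rational(-1, 2), Mul(Rational(-1, 4), I)))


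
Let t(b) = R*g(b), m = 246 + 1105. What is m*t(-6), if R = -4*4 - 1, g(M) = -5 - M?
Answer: -22967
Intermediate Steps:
R = -17 (R = -16 - 1 = -17)
m = 1351
t(b) = 85 + 17*b (t(b) = -17*(-5 - b) = 85 + 17*b)
m*t(-6) = 1351*(85 + 17*(-6)) = 1351*(85 - 102) = 1351*(-17) = -22967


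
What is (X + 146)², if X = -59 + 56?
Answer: 20449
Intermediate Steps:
X = -3
(X + 146)² = (-3 + 146)² = 143² = 20449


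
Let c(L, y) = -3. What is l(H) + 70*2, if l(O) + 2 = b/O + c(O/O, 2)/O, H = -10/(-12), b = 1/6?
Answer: 673/5 ≈ 134.60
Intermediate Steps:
b = 1/6 (b = 1*(1/6) = 1/6 ≈ 0.16667)
H = 5/6 (H = -10*(-1/12) = 5/6 ≈ 0.83333)
l(O) = -2 - 17/(6*O) (l(O) = -2 + (1/(6*O) - 3/O) = -2 - 17/(6*O))
l(H) + 70*2 = (-2 - 17/(6*5/6)) + 70*2 = (-2 - 17/6*6/5) + 140 = (-2 - 17/5) + 140 = -27/5 + 140 = 673/5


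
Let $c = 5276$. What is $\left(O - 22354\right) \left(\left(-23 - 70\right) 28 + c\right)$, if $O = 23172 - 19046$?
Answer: $-48705216$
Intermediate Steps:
$O = 4126$
$\left(O - 22354\right) \left(\left(-23 - 70\right) 28 + c\right) = \left(4126 - 22354\right) \left(\left(-23 - 70\right) 28 + 5276\right) = - 18228 \left(\left(-93\right) 28 + 5276\right) = - 18228 \left(-2604 + 5276\right) = \left(-18228\right) 2672 = -48705216$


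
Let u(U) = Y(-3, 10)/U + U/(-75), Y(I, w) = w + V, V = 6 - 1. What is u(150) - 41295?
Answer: -412969/10 ≈ -41297.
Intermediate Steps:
V = 5
Y(I, w) = 5 + w (Y(I, w) = w + 5 = 5 + w)
u(U) = 15/U - U/75 (u(U) = (5 + 10)/U + U/(-75) = 15/U + U*(-1/75) = 15/U - U/75)
u(150) - 41295 = (15/150 - 1/75*150) - 41295 = (15*(1/150) - 2) - 41295 = (⅒ - 2) - 41295 = -19/10 - 41295 = -412969/10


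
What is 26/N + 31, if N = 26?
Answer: 32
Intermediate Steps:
26/N + 31 = 26/26 + 31 = (1/26)*26 + 31 = 1 + 31 = 32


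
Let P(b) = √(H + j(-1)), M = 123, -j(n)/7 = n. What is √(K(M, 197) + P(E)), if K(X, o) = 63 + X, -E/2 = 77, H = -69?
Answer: √(186 + I*√62) ≈ 13.641 + 0.28861*I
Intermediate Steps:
j(n) = -7*n
E = -154 (E = -2*77 = -154)
P(b) = I*√62 (P(b) = √(-69 - 7*(-1)) = √(-69 + 7) = √(-62) = I*√62)
√(K(M, 197) + P(E)) = √((63 + 123) + I*√62) = √(186 + I*√62)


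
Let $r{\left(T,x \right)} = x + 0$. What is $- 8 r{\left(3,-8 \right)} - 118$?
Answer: $-54$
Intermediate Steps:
$r{\left(T,x \right)} = x$
$- 8 r{\left(3,-8 \right)} - 118 = \left(-8\right) \left(-8\right) - 118 = 64 - 118 = -54$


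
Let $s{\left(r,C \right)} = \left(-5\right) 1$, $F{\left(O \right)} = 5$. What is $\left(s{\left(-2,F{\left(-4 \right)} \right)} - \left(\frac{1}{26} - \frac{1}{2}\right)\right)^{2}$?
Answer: $\frac{3481}{169} \approx 20.598$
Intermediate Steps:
$s{\left(r,C \right)} = -5$
$\left(s{\left(-2,F{\left(-4 \right)} \right)} - \left(\frac{1}{26} - \frac{1}{2}\right)\right)^{2} = \left(-5 - \left(\frac{1}{26} - \frac{1}{2}\right)\right)^{2} = \left(-5 - - \frac{6}{13}\right)^{2} = \left(-5 + \left(- \frac{1}{26} + \frac{1}{2}\right)\right)^{2} = \left(-5 + \frac{6}{13}\right)^{2} = \left(- \frac{59}{13}\right)^{2} = \frac{3481}{169}$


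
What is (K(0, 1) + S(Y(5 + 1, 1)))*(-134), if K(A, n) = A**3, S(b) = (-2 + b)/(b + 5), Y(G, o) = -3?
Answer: 335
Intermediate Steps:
S(b) = (-2 + b)/(5 + b)
(K(0, 1) + S(Y(5 + 1, 1)))*(-134) = (0**3 + (-2 - 3)/(5 - 3))*(-134) = (0 - 5/2)*(-134) = -5/2*(-134) = 335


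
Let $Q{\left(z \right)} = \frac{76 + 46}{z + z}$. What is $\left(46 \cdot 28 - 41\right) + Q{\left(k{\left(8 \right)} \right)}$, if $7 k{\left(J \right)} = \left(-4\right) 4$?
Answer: $\frac{19525}{16} \approx 1220.3$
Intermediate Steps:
$k{\left(J \right)} = - \frac{16}{7}$ ($k{\left(J \right)} = \frac{\left(-4\right) 4}{7} = \frac{1}{7} \left(-16\right) = - \frac{16}{7}$)
$Q{\left(z \right)} = \frac{61}{z}$ ($Q{\left(z \right)} = \frac{122}{2 z} = 122 \frac{1}{2 z} = \frac{61}{z}$)
$\left(46 \cdot 28 - 41\right) + Q{\left(k{\left(8 \right)} \right)} = \left(46 \cdot 28 - 41\right) + \frac{61}{- \frac{16}{7}} = \left(1288 - 41\right) + 61 \left(- \frac{7}{16}\right) = 1247 - \frac{427}{16} = \frac{19525}{16}$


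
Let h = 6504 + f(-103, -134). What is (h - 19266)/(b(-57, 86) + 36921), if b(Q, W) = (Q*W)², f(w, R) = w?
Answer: -2573/4813305 ≈ -0.00053456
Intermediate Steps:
b(Q, W) = Q²*W²
h = 6401 (h = 6504 - 103 = 6401)
(h - 19266)/(b(-57, 86) + 36921) = (6401 - 19266)/((-57)²*86² + 36921) = -12865/(3249*7396 + 36921) = -12865/(24029604 + 36921) = -12865/24066525 = -12865*1/24066525 = -2573/4813305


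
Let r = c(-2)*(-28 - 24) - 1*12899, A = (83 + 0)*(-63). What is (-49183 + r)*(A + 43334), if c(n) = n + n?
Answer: -2357708770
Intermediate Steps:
c(n) = 2*n
A = -5229 (A = 83*(-63) = -5229)
r = -12691 (r = (2*(-2))*(-28 - 24) - 1*12899 = -4*(-52) - 12899 = 208 - 12899 = -12691)
(-49183 + r)*(A + 43334) = (-49183 - 12691)*(-5229 + 43334) = -61874*38105 = -2357708770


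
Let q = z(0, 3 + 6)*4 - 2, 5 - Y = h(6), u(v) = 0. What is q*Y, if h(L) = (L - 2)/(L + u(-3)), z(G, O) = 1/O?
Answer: -182/27 ≈ -6.7407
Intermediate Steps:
h(L) = (-2 + L)/L (h(L) = (L - 2)/(L + 0) = (-2 + L)/L)
Y = 13/3 (Y = 5 - (-2 + 6)/6 = 5 - 4/6 = 5 - 1*⅔ = 5 - ⅔ = 13/3 ≈ 4.3333)
q = -14/9 (q = 4/(3 + 6) - 2 = 4/9 - 2 = -14/9 ≈ -1.5556)
q*Y = -14/9*13/3 = -182/27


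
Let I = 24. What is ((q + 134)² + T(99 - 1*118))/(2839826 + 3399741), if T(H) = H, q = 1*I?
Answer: 24945/6239567 ≈ 0.0039979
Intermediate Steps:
q = 24 (q = 1*24 = 24)
((q + 134)² + T(99 - 1*118))/(2839826 + 3399741) = ((24 + 134)² + (99 - 1*118))/(2839826 + 3399741) = (158² + (99 - 118))/6239567 = (24964 - 19)*(1/6239567) = 24945*(1/6239567) = 24945/6239567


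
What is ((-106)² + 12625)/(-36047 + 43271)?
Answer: 23861/7224 ≈ 3.3030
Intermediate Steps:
((-106)² + 12625)/(-36047 + 43271) = (11236 + 12625)/7224 = 23861*(1/7224) = 23861/7224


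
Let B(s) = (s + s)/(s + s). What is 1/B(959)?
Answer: 1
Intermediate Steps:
B(s) = 1 (B(s) = (2*s)/((2*s)) = (2*s)*(1/(2*s)) = 1)
1/B(959) = 1/1 = 1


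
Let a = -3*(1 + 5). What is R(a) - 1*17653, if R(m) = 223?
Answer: -17430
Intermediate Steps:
a = -18 (a = -3*6 = -18)
R(a) - 1*17653 = 223 - 1*17653 = 223 - 17653 = -17430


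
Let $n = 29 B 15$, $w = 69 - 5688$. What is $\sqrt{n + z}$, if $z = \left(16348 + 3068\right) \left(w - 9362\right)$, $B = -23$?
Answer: $119 i \sqrt{20541} \approx 17055.0 i$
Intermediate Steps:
$w = -5619$ ($w = 69 - 5688 = -5619$)
$z = -290871096$ ($z = \left(16348 + 3068\right) \left(-5619 - 9362\right) = 19416 \left(-14981\right) = -290871096$)
$n = -10005$ ($n = 29 \left(-23\right) 15 = \left(-667\right) 15 = -10005$)
$\sqrt{n + z} = \sqrt{-10005 - 290871096} = \sqrt{-290881101} = 119 i \sqrt{20541}$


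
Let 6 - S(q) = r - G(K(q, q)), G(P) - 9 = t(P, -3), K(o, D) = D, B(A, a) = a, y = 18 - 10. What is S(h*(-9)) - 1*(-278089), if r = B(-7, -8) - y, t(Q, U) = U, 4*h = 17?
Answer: 278117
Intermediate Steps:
y = 8
h = 17/4 (h = (1/4)*17 = 17/4 ≈ 4.2500)
G(P) = 6 (G(P) = 9 - 3 = 6)
r = -16 (r = -8 - 1*8 = -8 - 8 = -16)
S(q) = 28 (S(q) = 6 - (-16 - 1*6) = 6 - (-16 - 6) = 6 - 1*(-22) = 6 + 22 = 28)
S(h*(-9)) - 1*(-278089) = 28 - 1*(-278089) = 28 + 278089 = 278117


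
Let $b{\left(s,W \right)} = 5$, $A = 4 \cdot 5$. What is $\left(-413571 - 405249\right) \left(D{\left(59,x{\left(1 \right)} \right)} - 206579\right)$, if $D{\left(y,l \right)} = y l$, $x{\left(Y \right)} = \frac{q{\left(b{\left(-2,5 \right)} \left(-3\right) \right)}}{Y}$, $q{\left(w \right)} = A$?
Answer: $168184809180$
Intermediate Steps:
$A = 20$
$q{\left(w \right)} = 20$
$x{\left(Y \right)} = \frac{20}{Y}$
$D{\left(y,l \right)} = l y$
$\left(-413571 - 405249\right) \left(D{\left(59,x{\left(1 \right)} \right)} - 206579\right) = \left(-413571 - 405249\right) \left(\frac{20}{1} \cdot 59 - 206579\right) = - 818820 \left(20 \cdot 1 \cdot 59 - 206579\right) = - 818820 \left(20 \cdot 59 - 206579\right) = - 818820 \left(1180 - 206579\right) = \left(-818820\right) \left(-205399\right) = 168184809180$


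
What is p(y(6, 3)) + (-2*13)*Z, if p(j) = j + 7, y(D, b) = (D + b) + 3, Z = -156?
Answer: 4075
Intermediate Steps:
y(D, b) = 3 + D + b
p(j) = 7 + j
p(y(6, 3)) + (-2*13)*Z = (7 + (3 + 6 + 3)) - 2*13*(-156) = (7 + 12) - 26*(-156) = 19 + 4056 = 4075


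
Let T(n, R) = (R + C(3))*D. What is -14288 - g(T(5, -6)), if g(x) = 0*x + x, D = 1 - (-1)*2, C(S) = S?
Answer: -14279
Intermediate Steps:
D = 3 (D = 1 - 1*(-2) = 1 + 2 = 3)
T(n, R) = 9 + 3*R (T(n, R) = (R + 3)*3 = (3 + R)*3 = 9 + 3*R)
g(x) = x (g(x) = 0 + x = x)
-14288 - g(T(5, -6)) = -14288 - (9 + 3*(-6)) = -14288 - (9 - 18) = -14288 - 1*(-9) = -14288 + 9 = -14279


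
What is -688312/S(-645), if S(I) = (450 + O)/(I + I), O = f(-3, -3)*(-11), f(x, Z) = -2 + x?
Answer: 177584496/101 ≈ 1.7583e+6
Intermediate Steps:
O = 55 (O = (-2 - 3)*(-11) = -5*(-11) = 55)
S(I) = 505/(2*I) (S(I) = (450 + 55)/(I + I) = 505/((2*I)) = 505*(1/(2*I)) = 505/(2*I))
-688312/S(-645) = -688312/((505/2)/(-645)) = -688312/((505/2)*(-1/645)) = -688312/(-101/258) = -688312*(-258/101) = 177584496/101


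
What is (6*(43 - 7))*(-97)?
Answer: -20952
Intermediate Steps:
(6*(43 - 7))*(-97) = (6*36)*(-97) = 216*(-97) = -20952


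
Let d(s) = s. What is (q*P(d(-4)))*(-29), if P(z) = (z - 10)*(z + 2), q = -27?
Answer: 21924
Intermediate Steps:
P(z) = (-10 + z)*(2 + z)
(q*P(d(-4)))*(-29) = -27*(-20 + (-4)² - 8*(-4))*(-29) = -27*(-20 + 16 + 32)*(-29) = -27*28*(-29) = -756*(-29) = 21924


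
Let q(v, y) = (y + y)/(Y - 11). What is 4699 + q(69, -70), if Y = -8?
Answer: 89421/19 ≈ 4706.4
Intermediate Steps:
q(v, y) = -2*y/19 (q(v, y) = (y + y)/(-8 - 11) = (2*y)/(-19) = (2*y)*(-1/19) = -2*y/19)
4699 + q(69, -70) = 4699 - 2/19*(-70) = 4699 + 140/19 = 89421/19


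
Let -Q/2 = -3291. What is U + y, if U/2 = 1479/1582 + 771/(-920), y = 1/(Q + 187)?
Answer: 68205173/351852620 ≈ 0.19385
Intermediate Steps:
Q = 6582 (Q = -2*(-3291) = 6582)
y = 1/6769 (y = 1/(6582 + 187) = 1/6769 ≈ 0.00014773)
U = 70479/363860 (U = 2*(1479/1582 + 771/(-920)) = 2*(1479*(1/1582) + 771*(-1/920)) = 2*(1479/1582 - 771/920) = 2*(70479/727720) = 70479/363860 ≈ 0.19370)
U + y = 70479/363860 + 1/6769 = 68205173/351852620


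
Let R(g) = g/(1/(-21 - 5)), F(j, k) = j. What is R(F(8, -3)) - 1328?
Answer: -1536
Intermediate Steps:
R(g) = -26*g (R(g) = g/(1/(-26)) = g/(-1/26) = g*(-26) = -26*g)
R(F(8, -3)) - 1328 = -26*8 - 1328 = -208 - 1328 = -1536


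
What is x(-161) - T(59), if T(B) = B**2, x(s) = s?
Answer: -3642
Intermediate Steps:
x(-161) - T(59) = -161 - 1*59**2 = -161 - 1*3481 = -161 - 3481 = -3642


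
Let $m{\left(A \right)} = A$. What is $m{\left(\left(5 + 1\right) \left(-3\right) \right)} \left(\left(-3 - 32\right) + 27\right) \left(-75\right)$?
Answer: $-10800$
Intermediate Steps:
$m{\left(\left(5 + 1\right) \left(-3\right) \right)} \left(\left(-3 - 32\right) + 27\right) \left(-75\right) = \left(5 + 1\right) \left(-3\right) \left(\left(-3 - 32\right) + 27\right) \left(-75\right) = 6 \left(-3\right) \left(-35 + 27\right) \left(-75\right) = \left(-18\right) \left(-8\right) \left(-75\right) = 144 \left(-75\right) = -10800$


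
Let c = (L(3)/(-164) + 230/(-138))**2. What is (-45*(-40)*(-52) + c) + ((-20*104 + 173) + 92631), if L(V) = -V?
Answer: -695518343/242064 ≈ -2873.3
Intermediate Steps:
c = 657721/242064 (c = (-1*3/(-164) + 230/(-138))**2 = (-3*(-1/164) + 230*(-1/138))**2 = (3/164 - 5/3)**2 = (-811/492)**2 = 657721/242064 ≈ 2.7171)
(-45*(-40)*(-52) + c) + ((-20*104 + 173) + 92631) = (-45*(-40)*(-52) + 657721/242064) + ((-20*104 + 173) + 92631) = (1800*(-52) + 657721/242064) + ((-2080 + 173) + 92631) = (-93600 + 657721/242064) + (-1907 + 92631) = -22656532679/242064 + 90724 = -695518343/242064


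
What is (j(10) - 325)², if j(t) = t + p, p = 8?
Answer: 94249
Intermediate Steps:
j(t) = 8 + t (j(t) = t + 8 = 8 + t)
(j(10) - 325)² = ((8 + 10) - 325)² = (18 - 325)² = (-307)² = 94249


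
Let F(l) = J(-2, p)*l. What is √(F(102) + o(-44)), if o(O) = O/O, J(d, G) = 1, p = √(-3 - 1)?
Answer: √103 ≈ 10.149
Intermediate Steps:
p = 2*I (p = √(-4) = 2*I ≈ 2.0*I)
o(O) = 1
F(l) = l (F(l) = 1*l = l)
√(F(102) + o(-44)) = √(102 + 1) = √103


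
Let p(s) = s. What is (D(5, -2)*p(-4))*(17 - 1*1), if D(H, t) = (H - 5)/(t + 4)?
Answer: 0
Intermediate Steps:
D(H, t) = (-5 + H)/(4 + t)
(D(5, -2)*p(-4))*(17 - 1*1) = (((-5 + 5)/(4 - 2))*(-4))*(17 - 1*1) = ((0/2)*(-4))*(17 - 1) = (((½)*0)*(-4))*16 = (0*(-4))*16 = 0*16 = 0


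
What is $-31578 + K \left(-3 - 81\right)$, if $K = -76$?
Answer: $-25194$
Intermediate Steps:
$-31578 + K \left(-3 - 81\right) = -31578 - 76 \left(-3 - 81\right) = -31578 - -6384 = -31578 + 6384 = -25194$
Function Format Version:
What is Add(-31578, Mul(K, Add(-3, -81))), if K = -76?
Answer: -25194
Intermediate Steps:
Add(-31578, Mul(K, Add(-3, -81))) = Add(-31578, Mul(-76, Add(-3, -81))) = Add(-31578, Mul(-76, -84)) = Add(-31578, 6384) = -25194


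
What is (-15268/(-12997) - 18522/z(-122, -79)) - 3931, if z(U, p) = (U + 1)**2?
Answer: -748043553333/190289077 ≈ -3931.1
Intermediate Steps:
z(U, p) = (1 + U)**2
(-15268/(-12997) - 18522/z(-122, -79)) - 3931 = (-15268/(-12997) - 18522/(1 - 122)**2) - 3931 = (-15268*(-1/12997) - 18522/((-121)**2)) - 3931 = (15268/12997 - 18522/14641) - 3931 = -17191646/190289077 - 3931 = -748043553333/190289077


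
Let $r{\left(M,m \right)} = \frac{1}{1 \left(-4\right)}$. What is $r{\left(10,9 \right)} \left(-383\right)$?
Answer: $\frac{383}{4} \approx 95.75$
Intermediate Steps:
$r{\left(M,m \right)} = - \frac{1}{4}$ ($r{\left(M,m \right)} = \frac{1}{-4} = - \frac{1}{4}$)
$r{\left(10,9 \right)} \left(-383\right) = \left(- \frac{1}{4}\right) \left(-383\right) = \frac{383}{4}$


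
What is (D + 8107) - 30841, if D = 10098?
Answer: -12636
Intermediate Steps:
(D + 8107) - 30841 = (10098 + 8107) - 30841 = 18205 - 30841 = -12636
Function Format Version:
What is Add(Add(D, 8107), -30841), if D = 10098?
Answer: -12636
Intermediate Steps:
Add(Add(D, 8107), -30841) = Add(Add(10098, 8107), -30841) = Add(18205, -30841) = -12636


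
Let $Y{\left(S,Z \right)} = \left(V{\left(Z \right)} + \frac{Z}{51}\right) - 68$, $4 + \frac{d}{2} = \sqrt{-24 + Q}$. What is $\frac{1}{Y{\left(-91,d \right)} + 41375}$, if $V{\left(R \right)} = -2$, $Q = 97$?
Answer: $\frac{35811299}{1479180087639} - \frac{34 \sqrt{73}}{1479180087639} \approx 2.421 \cdot 10^{-5}$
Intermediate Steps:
$d = -8 + 2 \sqrt{73}$ ($d = -8 + 2 \sqrt{-24 + 97} = -8 + 2 \sqrt{73} \approx 9.088$)
$Y{\left(S,Z \right)} = -70 + \frac{Z}{51}$ ($Y{\left(S,Z \right)} = \left(-2 + \frac{Z}{51}\right) - 68 = -70 + \frac{Z}{51}$)
$\frac{1}{Y{\left(-91,d \right)} + 41375} = \frac{1}{\left(-70 + \frac{-8 + 2 \sqrt{73}}{51}\right) + 41375} = \frac{1}{\left(-70 - \left(\frac{8}{51} - \frac{2 \sqrt{73}}{51}\right)\right) + 41375} = \frac{1}{\left(- \frac{3578}{51} + \frac{2 \sqrt{73}}{51}\right) + 41375} = \frac{1}{\frac{2106547}{51} + \frac{2 \sqrt{73}}{51}}$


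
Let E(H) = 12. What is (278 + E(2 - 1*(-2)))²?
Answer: 84100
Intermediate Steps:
(278 + E(2 - 1*(-2)))² = (278 + 12)² = 290² = 84100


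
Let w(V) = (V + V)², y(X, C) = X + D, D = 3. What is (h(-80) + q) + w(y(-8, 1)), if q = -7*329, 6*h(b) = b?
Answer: -6649/3 ≈ -2216.3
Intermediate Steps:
h(b) = b/6
q = -2303
y(X, C) = 3 + X (y(X, C) = X + 3 = 3 + X)
w(V) = 4*V² (w(V) = (2*V)² = 4*V²)
(h(-80) + q) + w(y(-8, 1)) = ((⅙)*(-80) - 2303) + 4*(3 - 8)² = (-40/3 - 2303) + 4*(-5)² = -6949/3 + 4*25 = -6949/3 + 100 = -6649/3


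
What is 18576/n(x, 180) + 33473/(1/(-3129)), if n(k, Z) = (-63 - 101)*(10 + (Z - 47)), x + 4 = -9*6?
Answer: -614073135315/5863 ≈ -1.0474e+8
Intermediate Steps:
x = -58 (x = -4 - 9*6 = -4 - 54 = -58)
n(k, Z) = 6068 - 164*Z (n(k, Z) = -164*(10 + (-47 + Z)) = -164*(-37 + Z) = 6068 - 164*Z)
18576/n(x, 180) + 33473/(1/(-3129)) = 18576/(6068 - 164*180) + 33473/(1/(-3129)) = 18576/(6068 - 29520) + 33473/(-1/3129) = 18576/(-23452) + 33473*(-3129) = 18576*(-1/23452) - 104737017 = -4644/5863 - 104737017 = -614073135315/5863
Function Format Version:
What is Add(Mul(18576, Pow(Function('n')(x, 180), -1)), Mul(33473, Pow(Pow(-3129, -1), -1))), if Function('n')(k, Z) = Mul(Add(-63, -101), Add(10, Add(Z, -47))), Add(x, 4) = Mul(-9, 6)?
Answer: Rational(-614073135315, 5863) ≈ -1.0474e+8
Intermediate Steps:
x = -58 (x = Add(-4, Mul(-9, 6)) = Add(-4, -54) = -58)
Function('n')(k, Z) = Add(6068, Mul(-164, Z)) (Function('n')(k, Z) = Mul(-164, Add(10, Add(-47, Z))) = Mul(-164, Add(-37, Z)) = Add(6068, Mul(-164, Z)))
Add(Mul(18576, Pow(Function('n')(x, 180), -1)), Mul(33473, Pow(Pow(-3129, -1), -1))) = Add(Mul(18576, Pow(Add(6068, Mul(-164, 180)), -1)), Mul(33473, Pow(Pow(-3129, -1), -1))) = Add(Mul(18576, Pow(Add(6068, -29520), -1)), Mul(33473, Pow(Rational(-1, 3129), -1))) = Add(Mul(18576, Pow(-23452, -1)), Mul(33473, -3129)) = Add(Mul(18576, Rational(-1, 23452)), -104737017) = Add(Rational(-4644, 5863), -104737017) = Rational(-614073135315, 5863)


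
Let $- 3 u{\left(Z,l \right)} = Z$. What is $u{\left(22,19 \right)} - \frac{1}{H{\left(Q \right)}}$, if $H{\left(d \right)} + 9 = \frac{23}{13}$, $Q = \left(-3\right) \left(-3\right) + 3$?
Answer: $- \frac{2029}{282} \approx -7.195$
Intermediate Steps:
$u{\left(Z,l \right)} = - \frac{Z}{3}$
$Q = 12$ ($Q = 9 + 3 = 12$)
$H{\left(d \right)} = - \frac{94}{13}$ ($H{\left(d \right)} = -9 + \frac{23}{13} = - \frac{94}{13}$)
$u{\left(22,19 \right)} - \frac{1}{H{\left(Q \right)}} = \left(- \frac{1}{3}\right) 22 - \frac{1}{- \frac{94}{13}} = - \frac{22}{3} - - \frac{13}{94} = - \frac{22}{3} + \frac{13}{94} = - \frac{2029}{282}$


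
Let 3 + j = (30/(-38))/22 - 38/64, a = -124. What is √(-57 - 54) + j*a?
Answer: 752525/1672 + I*√111 ≈ 450.07 + 10.536*I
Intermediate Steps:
j = -24275/6688 (j = -3 + ((30/(-38))/22 - 38/64) = -3 + ((30*(-1/38))*(1/22) - 38*1/64) = -3 + (-15/19*1/22 - 19/32) = -3 + (-15/418 - 19/32) = -3 - 4211/6688 = -24275/6688 ≈ -3.6296)
√(-57 - 54) + j*a = √(-57 - 54) - 24275/6688*(-124) = √(-111) + 752525/1672 = I*√111 + 752525/1672 = 752525/1672 + I*√111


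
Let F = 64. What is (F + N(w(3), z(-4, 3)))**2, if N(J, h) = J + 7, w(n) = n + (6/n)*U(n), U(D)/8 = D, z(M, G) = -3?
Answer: 14884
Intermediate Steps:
U(D) = 8*D
w(n) = 48 + n (w(n) = n + (6/n)*(8*n) = n + 48 = 48 + n)
N(J, h) = 7 + J
(F + N(w(3), z(-4, 3)))**2 = (64 + (7 + (48 + 3)))**2 = (64 + (7 + 51))**2 = (64 + 58)**2 = 122**2 = 14884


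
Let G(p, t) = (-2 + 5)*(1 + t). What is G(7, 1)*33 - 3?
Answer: 195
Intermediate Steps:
G(p, t) = 3 + 3*t (G(p, t) = 3*(1 + t) = 3 + 3*t)
G(7, 1)*33 - 3 = (3 + 3*1)*33 - 3 = (3 + 3)*33 - 3 = 6*33 - 3 = 198 - 3 = 195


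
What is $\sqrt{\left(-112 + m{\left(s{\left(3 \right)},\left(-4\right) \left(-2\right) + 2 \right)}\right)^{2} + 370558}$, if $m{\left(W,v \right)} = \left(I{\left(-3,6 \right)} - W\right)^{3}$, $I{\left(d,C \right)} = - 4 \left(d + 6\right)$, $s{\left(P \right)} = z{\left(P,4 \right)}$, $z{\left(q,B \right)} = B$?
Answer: $\sqrt{18077822} \approx 4251.8$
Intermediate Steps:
$s{\left(P \right)} = 4$
$I{\left(d,C \right)} = -24 - 4 d$ ($I{\left(d,C \right)} = - 4 \left(6 + d\right) = -24 - 4 d$)
$m{\left(W,v \right)} = \left(-12 - W\right)^{3}$ ($m{\left(W,v \right)} = \left(\left(-24 - -12\right) - W\right)^{3} = \left(\left(-24 + 12\right) - W\right)^{3} = \left(-12 - W\right)^{3}$)
$\sqrt{\left(-112 + m{\left(s{\left(3 \right)},\left(-4\right) \left(-2\right) + 2 \right)}\right)^{2} + 370558} = \sqrt{\left(-112 - \left(12 + 4\right)^{3}\right)^{2} + 370558} = \sqrt{\left(-112 - 16^{3}\right)^{2} + 370558} = \sqrt{\left(-112 - 4096\right)^{2} + 370558} = \sqrt{\left(-4208\right)^{2} + 370558} = \sqrt{17707264 + 370558} = \sqrt{18077822}$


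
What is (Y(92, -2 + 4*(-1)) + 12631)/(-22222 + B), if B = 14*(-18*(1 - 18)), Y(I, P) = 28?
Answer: -12659/17938 ≈ -0.70571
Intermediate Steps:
B = 4284 (B = 14*(-18*(-17)) = 14*306 = 4284)
(Y(92, -2 + 4*(-1)) + 12631)/(-22222 + B) = (28 + 12631)/(-22222 + 4284) = 12659/(-17938) = 12659*(-1/17938) = -12659/17938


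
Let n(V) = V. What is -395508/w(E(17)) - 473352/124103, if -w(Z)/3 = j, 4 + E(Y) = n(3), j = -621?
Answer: -724138900/3350781 ≈ -216.11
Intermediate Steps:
E(Y) = -1 (E(Y) = -4 + 3 = -1)
w(Z) = 1863 (w(Z) = -3*(-621) = 1863)
-395508/w(E(17)) - 473352/124103 = -395508/1863 - 473352/124103 = -395508*1/1863 - 473352*1/124103 = -5732/27 - 473352/124103 = -724138900/3350781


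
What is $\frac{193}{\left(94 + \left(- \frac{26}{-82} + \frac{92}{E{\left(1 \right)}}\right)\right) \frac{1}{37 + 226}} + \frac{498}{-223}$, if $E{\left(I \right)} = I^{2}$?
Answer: $\frac{460285315}{1703497} \approx 270.2$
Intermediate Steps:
$\frac{193}{\left(94 + \left(- \frac{26}{-82} + \frac{92}{E{\left(1 \right)}}\right)\right) \frac{1}{37 + 226}} + \frac{498}{-223} = \frac{193}{\left(94 + \left(- \frac{26}{-82} + \frac{92}{1^{2}}\right)\right) \frac{1}{37 + 226}} + \frac{498}{-223} = \frac{193}{\left(94 - \left(- \frac{13}{41} - \frac{92}{1}\right)\right) \frac{1}{263}} + 498 \left(- \frac{1}{223}\right) = \frac{193}{\left(94 + \left(\frac{13}{41} + 92 \cdot 1\right)\right) \frac{1}{263}} - \frac{498}{223} = \frac{193}{\left(94 + \left(\frac{13}{41} + 92\right)\right) \frac{1}{263}} - \frac{498}{223} = \frac{193}{\left(94 + \frac{3785}{41}\right) \frac{1}{263}} - \frac{498}{223} = \frac{193}{\frac{7639}{41} \cdot \frac{1}{263}} - \frac{498}{223} = \frac{193}{\frac{7639}{10783}} - \frac{498}{223} = 193 \cdot \frac{10783}{7639} - \frac{498}{223} = \frac{2081119}{7639} - \frac{498}{223} = \frac{460285315}{1703497}$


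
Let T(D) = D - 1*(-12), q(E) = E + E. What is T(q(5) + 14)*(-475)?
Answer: -17100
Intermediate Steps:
q(E) = 2*E
T(D) = 12 + D (T(D) = D + 12 = 12 + D)
T(q(5) + 14)*(-475) = (12 + (2*5 + 14))*(-475) = (12 + (10 + 14))*(-475) = (12 + 24)*(-475) = 36*(-475) = -17100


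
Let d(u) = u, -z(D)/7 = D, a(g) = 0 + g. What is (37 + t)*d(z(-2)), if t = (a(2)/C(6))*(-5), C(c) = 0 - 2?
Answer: 588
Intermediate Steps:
C(c) = -2
a(g) = g
z(D) = -7*D
t = 5 (t = (2/(-2))*(-5) = (2*(-½))*(-5) = -1*(-5) = 5)
(37 + t)*d(z(-2)) = (37 + 5)*(-7*(-2)) = 42*14 = 588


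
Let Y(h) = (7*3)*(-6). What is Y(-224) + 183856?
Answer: 183730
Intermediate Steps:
Y(h) = -126 (Y(h) = 21*(-6) = -126)
Y(-224) + 183856 = -126 + 183856 = 183730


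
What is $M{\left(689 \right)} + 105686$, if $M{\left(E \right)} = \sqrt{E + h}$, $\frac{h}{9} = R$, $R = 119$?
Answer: $105686 + 4 \sqrt{110} \approx 1.0573 \cdot 10^{5}$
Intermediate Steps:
$h = 1071$ ($h = 9 \cdot 119 = 1071$)
$M{\left(E \right)} = \sqrt{1071 + E}$ ($M{\left(E \right)} = \sqrt{E + 1071} = \sqrt{1071 + E}$)
$M{\left(689 \right)} + 105686 = \sqrt{1071 + 689} + 105686 = \sqrt{1760} + 105686 = 4 \sqrt{110} + 105686 = 105686 + 4 \sqrt{110}$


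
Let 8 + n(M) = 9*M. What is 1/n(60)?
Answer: 1/532 ≈ 0.0018797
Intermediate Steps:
n(M) = -8 + 9*M
1/n(60) = 1/(-8 + 9*60) = 1/(-8 + 540) = 1/532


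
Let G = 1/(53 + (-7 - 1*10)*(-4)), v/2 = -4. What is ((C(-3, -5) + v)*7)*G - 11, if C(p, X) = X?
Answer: -1422/121 ≈ -11.752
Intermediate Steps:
v = -8 (v = 2*(-4) = -8)
G = 1/121 (G = 1/(53 + (-7 - 10)*(-4)) = 1/(53 - 17*(-4)) = 1/(53 + 68) = 1/121 ≈ 0.0082645)
((C(-3, -5) + v)*7)*G - 11 = ((-5 - 8)*7)*(1/121) - 11 = -13*7*(1/121) - 11 = -91*1/121 - 11 = -91/121 - 11 = -1422/121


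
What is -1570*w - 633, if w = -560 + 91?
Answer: 735697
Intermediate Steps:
w = -469
-1570*w - 633 = -1570*(-469) - 633 = 736330 - 633 = 735697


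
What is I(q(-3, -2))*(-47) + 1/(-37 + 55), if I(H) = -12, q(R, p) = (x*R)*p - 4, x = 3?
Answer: 10153/18 ≈ 564.06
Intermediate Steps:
q(R, p) = -4 + 3*R*p (q(R, p) = (3*R)*p - 4 = 3*R*p - 4 = -4 + 3*R*p)
I(q(-3, -2))*(-47) + 1/(-37 + 55) = -12*(-47) + 1/(-37 + 55) = 564 + 1/18 = 10153/18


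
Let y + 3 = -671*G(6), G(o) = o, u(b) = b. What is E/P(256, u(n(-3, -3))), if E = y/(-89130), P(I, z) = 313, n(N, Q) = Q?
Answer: 1343/9299230 ≈ 0.00014442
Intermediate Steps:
y = -4029 (y = -3 - 671*6 = -3 - 4026 = -4029)
E = 1343/29710 (E = -4029/(-89130) = -4029*(-1/89130) = 1343/29710 ≈ 0.045204)
E/P(256, u(n(-3, -3))) = (1343/29710)/313 = (1343/29710)*(1/313) = 1343/9299230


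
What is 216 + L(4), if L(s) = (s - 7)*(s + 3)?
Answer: 195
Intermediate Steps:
L(s) = (-7 + s)*(3 + s)
216 + L(4) = 216 + (-21 + 4**2 - 4*4) = 216 + (-21 + 16 - 16) = 216 - 21 = 195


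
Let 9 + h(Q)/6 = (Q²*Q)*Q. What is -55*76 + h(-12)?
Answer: 120182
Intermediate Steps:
h(Q) = -54 + 6*Q⁴ (h(Q) = -54 + 6*((Q²*Q)*Q) = -54 + 6*(Q³*Q) = -54 + 6*Q⁴)
-55*76 + h(-12) = -55*76 + (-54 + 6*(-12)⁴) = -4180 + (-54 + 6*20736) = -4180 + (-54 + 124416) = -4180 + 124362 = 120182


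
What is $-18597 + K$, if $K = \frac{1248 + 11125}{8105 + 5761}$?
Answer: $- \frac{257853629}{13866} \approx -18596.0$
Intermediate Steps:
$K = \frac{12373}{13866} \approx 0.89233$
$-18597 + K = -18597 + \frac{12373}{13866} = - \frac{257853629}{13866}$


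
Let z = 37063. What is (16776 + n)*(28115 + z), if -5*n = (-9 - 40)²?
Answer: 5310638262/5 ≈ 1.0621e+9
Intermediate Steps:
n = -2401/5 (n = -(-9 - 40)²/5 = -⅕*(-49)² = -⅕*2401 = -2401/5 ≈ -480.20)
(16776 + n)*(28115 + z) = (16776 - 2401/5)*(28115 + 37063) = (81479/5)*65178 = 5310638262/5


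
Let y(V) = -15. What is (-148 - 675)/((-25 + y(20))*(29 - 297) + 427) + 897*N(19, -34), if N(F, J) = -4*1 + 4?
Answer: -823/11147 ≈ -0.073832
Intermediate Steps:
N(F, J) = 0 (N(F, J) = -4 + 4 = 0)
(-148 - 675)/((-25 + y(20))*(29 - 297) + 427) + 897*N(19, -34) = (-148 - 675)/((-25 - 15)*(29 - 297) + 427) + 897*0 = -823/(-40*(-268) + 427) + 0 = -823/(10720 + 427) + 0 = -823/11147 + 0 = -823/11147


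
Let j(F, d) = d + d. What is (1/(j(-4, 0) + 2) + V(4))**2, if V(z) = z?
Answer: 81/4 ≈ 20.250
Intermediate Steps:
j(F, d) = 2*d
(1/(j(-4, 0) + 2) + V(4))**2 = (1/(2*0 + 2) + 4)**2 = (1/(0 + 2) + 4)**2 = (1/2 + 4)**2 = (9/2)**2 = 81/4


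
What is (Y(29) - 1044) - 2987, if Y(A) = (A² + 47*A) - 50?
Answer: -1877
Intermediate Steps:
Y(A) = -50 + A² + 47*A
(Y(29) - 1044) - 2987 = ((-50 + 29² + 47*29) - 1044) - 2987 = ((-50 + 841 + 1363) - 1044) - 2987 = (2154 - 1044) - 2987 = 1110 - 2987 = -1877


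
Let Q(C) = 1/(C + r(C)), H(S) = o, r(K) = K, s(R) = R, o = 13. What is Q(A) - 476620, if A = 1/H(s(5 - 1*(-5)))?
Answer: -953227/2 ≈ -4.7661e+5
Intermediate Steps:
H(S) = 13
A = 1/13 ≈ 0.076923
Q(C) = 1/(2*C) (Q(C) = 1/(C + C) = 1/(2*C))
Q(A) - 476620 = 1/(2*(1/13)) - 476620 = (½)*13 - 476620 = 13/2 - 476620 = -953227/2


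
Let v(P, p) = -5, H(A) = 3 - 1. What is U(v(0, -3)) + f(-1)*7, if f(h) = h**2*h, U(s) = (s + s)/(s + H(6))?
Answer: -11/3 ≈ -3.6667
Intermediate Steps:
H(A) = 2
U(s) = 2*s/(2 + s) (U(s) = (s + s)/(s + 2) = (2*s)/(2 + s) = 2*s/(2 + s))
f(h) = h**3
U(v(0, -3)) + f(-1)*7 = 2*(-5)/(2 - 5) + (-1)**3*7 = 2*(-5)/(-3) - 1*7 = 2*(-5)*(-1/3) - 7 = 10/3 - 7 = -11/3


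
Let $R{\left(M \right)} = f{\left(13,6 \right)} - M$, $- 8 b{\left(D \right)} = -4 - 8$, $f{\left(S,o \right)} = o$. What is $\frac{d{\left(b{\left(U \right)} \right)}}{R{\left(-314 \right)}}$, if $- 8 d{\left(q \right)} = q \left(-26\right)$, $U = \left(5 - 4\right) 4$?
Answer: $\frac{39}{2560} \approx 0.015234$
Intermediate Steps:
$U = 4$ ($U = \left(5 - 4\right) 4 = 1 \cdot 4 = 4$)
$b{\left(D \right)} = \frac{3}{2}$ ($b{\left(D \right)} = - \frac{-4 - 8}{8} = \left(- \frac{1}{8}\right) \left(-12\right) = \frac{3}{2}$)
$R{\left(M \right)} = 6 - M$
$d{\left(q \right)} = \frac{13 q}{4}$ ($d{\left(q \right)} = - \frac{q \left(-26\right)}{8} = - \frac{\left(-26\right) q}{8} = \frac{13 q}{4}$)
$\frac{d{\left(b{\left(U \right)} \right)}}{R{\left(-314 \right)}} = \frac{\frac{13}{4} \cdot \frac{3}{2}}{6 - -314} = \frac{39}{8 \left(6 + 314\right)} = \frac{39}{8 \cdot 320} = \frac{39}{8} \cdot \frac{1}{320} = \frac{39}{2560}$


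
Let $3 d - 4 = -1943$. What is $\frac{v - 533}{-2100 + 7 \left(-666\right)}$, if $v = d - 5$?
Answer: $\frac{3553}{20286} \approx 0.17515$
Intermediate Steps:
$d = - \frac{1939}{3}$ ($d = \frac{4}{3} + \frac{1}{3} \left(-1943\right) = \frac{4}{3} - \frac{1943}{3} = - \frac{1939}{3} \approx -646.33$)
$v = - \frac{1954}{3}$ ($v = - \frac{1939}{3} - 5 = - \frac{1954}{3} \approx -651.33$)
$\frac{v - 533}{-2100 + 7 \left(-666\right)} = \frac{- \frac{1954}{3} - 533}{-2100 + 7 \left(-666\right)} = - \frac{3553}{3 \left(-2100 - 4662\right)} = - \frac{3553}{3 \left(-6762\right)} = \left(- \frac{3553}{3}\right) \left(- \frac{1}{6762}\right) = \frac{3553}{20286}$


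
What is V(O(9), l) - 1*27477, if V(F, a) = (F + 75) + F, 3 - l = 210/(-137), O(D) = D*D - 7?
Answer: -27254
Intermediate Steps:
O(D) = -7 + D**2 (O(D) = D**2 - 7 = -7 + D**2)
l = 621/137 (l = 3 - 210/(-137) = 3 - 210*(-1)/137 = 3 - 1*(-210/137) = 3 + 210/137 = 621/137 ≈ 4.5328)
V(F, a) = 75 + 2*F (V(F, a) = (75 + F) + F = 75 + 2*F)
V(O(9), l) - 1*27477 = (75 + 2*(-7 + 9**2)) - 1*27477 = (75 + 2*(-7 + 81)) - 27477 = (75 + 2*74) - 27477 = (75 + 148) - 27477 = 223 - 27477 = -27254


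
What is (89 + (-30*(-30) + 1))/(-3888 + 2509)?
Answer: -990/1379 ≈ -0.71791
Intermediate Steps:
(89 + (-30*(-30) + 1))/(-3888 + 2509) = (89 + (900 + 1))/(-1379) = (89 + 901)*(-1/1379) = 990*(-1/1379) = -990/1379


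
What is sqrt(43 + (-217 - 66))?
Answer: 4*I*sqrt(15) ≈ 15.492*I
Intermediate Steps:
sqrt(43 + (-217 - 66)) = sqrt(43 - 283) = sqrt(-240) = 4*I*sqrt(15)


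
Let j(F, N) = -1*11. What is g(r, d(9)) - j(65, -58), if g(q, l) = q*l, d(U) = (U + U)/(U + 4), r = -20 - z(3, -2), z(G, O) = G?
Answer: -271/13 ≈ -20.846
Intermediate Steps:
j(F, N) = -11
r = -23 (r = -20 - 1*3 = -20 - 3 = -23)
d(U) = 2*U/(4 + U) (d(U) = (2*U)/(4 + U) = 2*U/(4 + U))
g(q, l) = l*q
g(r, d(9)) - j(65, -58) = (2*9/(4 + 9))*(-23) - 1*(-11) = (2*9/13)*(-23) + 11 = (2*9*(1/13))*(-23) + 11 = (18/13)*(-23) + 11 = -414/13 + 11 = -271/13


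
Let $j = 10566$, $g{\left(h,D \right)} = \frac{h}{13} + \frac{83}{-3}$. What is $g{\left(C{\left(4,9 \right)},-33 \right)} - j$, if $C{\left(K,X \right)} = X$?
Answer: $- \frac{413126}{39} \approx -10593.0$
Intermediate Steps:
$g{\left(h,D \right)} = - \frac{83}{3} + \frac{h}{13}$ ($g{\left(h,D \right)} = h \frac{1}{13} + 83 \left(- \frac{1}{3}\right) = \frac{h}{13} - \frac{83}{3} = - \frac{83}{3} + \frac{h}{13}$)
$g{\left(C{\left(4,9 \right)},-33 \right)} - j = \left(- \frac{83}{3} + \frac{1}{13} \cdot 9\right) - 10566 = \left(- \frac{83}{3} + \frac{9}{13}\right) - 10566 = - \frac{1052}{39} - 10566 = - \frac{413126}{39}$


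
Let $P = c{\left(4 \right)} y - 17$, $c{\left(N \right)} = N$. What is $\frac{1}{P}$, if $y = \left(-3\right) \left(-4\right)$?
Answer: $\frac{1}{31} \approx 0.032258$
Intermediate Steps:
$y = 12$
$P = 31$ ($P = 4 \cdot 12 - 17 = 48 - 17 = 31$)
$\frac{1}{P} = \frac{1}{31}$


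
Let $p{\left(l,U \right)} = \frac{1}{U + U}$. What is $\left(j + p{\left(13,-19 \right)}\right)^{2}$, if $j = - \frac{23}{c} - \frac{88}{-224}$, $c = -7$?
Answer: $\frac{3775249}{283024} \approx 13.339$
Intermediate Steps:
$p{\left(l,U \right)} = \frac{1}{2 U}$
$j = \frac{103}{28}$ ($j = - \frac{23}{-7} - \frac{88}{-224} = \left(-23\right) \left(- \frac{1}{7}\right) - - \frac{11}{28} = \frac{23}{7} + \frac{11}{28} = \frac{103}{28} \approx 3.6786$)
$\left(j + p{\left(13,-19 \right)}\right)^{2} = \left(\frac{103}{28} + \frac{1}{2 \left(-19\right)}\right)^{2} = \left(\frac{103}{28} + \frac{1}{2} \left(- \frac{1}{19}\right)\right)^{2} = \left(\frac{103}{28} - \frac{1}{38}\right)^{2} = \left(\frac{1943}{532}\right)^{2} = \frac{3775249}{283024}$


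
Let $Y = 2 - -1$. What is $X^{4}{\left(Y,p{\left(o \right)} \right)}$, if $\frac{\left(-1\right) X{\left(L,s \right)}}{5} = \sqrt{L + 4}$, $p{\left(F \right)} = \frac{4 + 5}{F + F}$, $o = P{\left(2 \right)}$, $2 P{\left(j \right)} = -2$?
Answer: $30625$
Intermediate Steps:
$P{\left(j \right)} = -1$ ($P{\left(j \right)} = \frac{1}{2} \left(-2\right) = -1$)
$o = -1$
$Y = 3$ ($Y = 2 + 1 = 3$)
$p{\left(F \right)} = \frac{9}{2 F}$
$X{\left(L,s \right)} = - 5 \sqrt{4 + L}$ ($X{\left(L,s \right)} = - 5 \sqrt{L + 4} = - 5 \sqrt{4 + L}$)
$X^{4}{\left(Y,p{\left(o \right)} \right)} = \left(- 5 \sqrt{4 + 3}\right)^{4} = \left(- 5 \sqrt{7}\right)^{4} = 30625$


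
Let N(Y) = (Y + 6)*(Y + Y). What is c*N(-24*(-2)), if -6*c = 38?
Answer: -32832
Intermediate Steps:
c = -19/3 (c = -1/6*38 = -19/3 ≈ -6.3333)
N(Y) = 2*Y*(6 + Y) (N(Y) = (6 + Y)*(2*Y) = 2*Y*(6 + Y))
c*N(-24*(-2)) = -38*(-24*(-2))*(6 - 24*(-2))/3 = -38*48*(6 + 48)/3 = -38*48*54/3 = -19/3*5184 = -32832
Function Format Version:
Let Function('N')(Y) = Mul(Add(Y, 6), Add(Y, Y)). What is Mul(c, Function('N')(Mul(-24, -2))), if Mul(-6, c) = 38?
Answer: -32832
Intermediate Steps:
c = Rational(-19, 3) (c = Mul(Rational(-1, 6), 38) = Rational(-19, 3) ≈ -6.3333)
Function('N')(Y) = Mul(2, Y, Add(6, Y)) (Function('N')(Y) = Mul(Add(6, Y), Mul(2, Y)) = Mul(2, Y, Add(6, Y)))
Mul(c, Function('N')(Mul(-24, -2))) = Mul(Rational(-19, 3), Mul(2, Mul(-24, -2), Add(6, Mul(-24, -2)))) = Mul(Rational(-19, 3), Mul(2, 48, Add(6, 48))) = Mul(Rational(-19, 3), Mul(2, 48, 54)) = Mul(Rational(-19, 3), 5184) = -32832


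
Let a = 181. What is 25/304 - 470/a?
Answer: -138355/55024 ≈ -2.5145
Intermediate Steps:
25/304 - 470/a = 25/304 - 470/181 = -138355/55024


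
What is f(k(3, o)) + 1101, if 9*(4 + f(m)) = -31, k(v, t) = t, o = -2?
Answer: 9842/9 ≈ 1093.6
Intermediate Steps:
f(m) = -67/9 (f(m) = -4 + (1/9)*(-31) = -4 - 31/9 = -67/9)
f(k(3, o)) + 1101 = -67/9 + 1101 = 9842/9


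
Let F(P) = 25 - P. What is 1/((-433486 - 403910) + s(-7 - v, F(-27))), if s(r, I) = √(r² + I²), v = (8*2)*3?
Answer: -837396/701232055087 - √5729/701232055087 ≈ -1.1943e-6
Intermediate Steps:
v = 48 (v = 16*3 = 48)
s(r, I) = √(I² + r²)
1/((-433486 - 403910) + s(-7 - v, F(-27))) = 1/((-433486 - 403910) + √((25 - 1*(-27))² + (-7 - 1*48)²)) = 1/(-837396 + √((25 + 27)² + (-7 - 48)²)) = 1/(-837396 + √(52² + (-55)²)) = 1/(-837396 + √(2704 + 3025)) = 1/(-837396 + √5729)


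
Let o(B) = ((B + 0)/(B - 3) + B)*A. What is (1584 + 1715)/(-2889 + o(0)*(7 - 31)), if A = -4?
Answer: -3299/2889 ≈ -1.1419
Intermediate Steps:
o(B) = -4*B - 4*B/(-3 + B) (o(B) = ((B + 0)/(B - 3) + B)*(-4) = (B/(-3 + B) + B)*(-4) = (B + B/(-3 + B))*(-4) = -4*B - 4*B/(-3 + B))
(1584 + 1715)/(-2889 + o(0)*(7 - 31)) = (1584 + 1715)/(-2889 + (4*0*(2 - 1*0)/(-3 + 0))*(7 - 31)) = 3299/(-2889 + (4*0*(2 + 0)/(-3))*(-24)) = 3299/(-2889 + (4*0*(-1/3)*2)*(-24)) = 3299/(-2889 + 0*(-24)) = 3299/(-2889 + 0) = 3299/(-2889) = 3299*(-1/2889) = -3299/2889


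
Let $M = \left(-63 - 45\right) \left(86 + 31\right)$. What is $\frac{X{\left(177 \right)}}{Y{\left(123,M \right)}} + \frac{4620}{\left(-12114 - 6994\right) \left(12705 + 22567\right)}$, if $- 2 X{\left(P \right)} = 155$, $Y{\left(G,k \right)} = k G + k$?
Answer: $\frac{90714385}{2129094530784} \approx 4.2607 \cdot 10^{-5}$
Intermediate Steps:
$M = -12636$ ($M = \left(-108\right) 117 = -12636$)
$Y{\left(G,k \right)} = k + G k$ ($Y{\left(G,k \right)} = G k + k = k + G k$)
$X{\left(P \right)} = - \frac{155}{2}$ ($X{\left(P \right)} = \left(- \frac{1}{2}\right) 155 = - \frac{155}{2}$)
$\frac{X{\left(177 \right)}}{Y{\left(123,M \right)}} + \frac{4620}{\left(-12114 - 6994\right) \left(12705 + 22567\right)} = - \frac{155}{2 \left(- 12636 \left(1 + 123\right)\right)} + \frac{4620}{\left(-12114 - 6994\right) \left(12705 + 22567\right)} = - \frac{155}{2 \left(\left(-12636\right) 124\right)} + \frac{4620}{\left(-19108\right) 35272} = - \frac{155}{2 \left(-1566864\right)} + \frac{4620}{-673977376} = \left(- \frac{155}{2}\right) \left(- \frac{1}{1566864}\right) + 4620 \left(- \frac{1}{673977376}\right) = \frac{5}{101088} - \frac{1155}{168494344} = \frac{90714385}{2129094530784}$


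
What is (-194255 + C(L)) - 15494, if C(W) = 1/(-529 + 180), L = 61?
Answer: -73202402/349 ≈ -2.0975e+5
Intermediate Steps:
C(W) = -1/349 (C(W) = 1/(-349) = -1/349)
(-194255 + C(L)) - 15494 = (-194255 - 1/349) - 15494 = -67794996/349 - 15494 = -73202402/349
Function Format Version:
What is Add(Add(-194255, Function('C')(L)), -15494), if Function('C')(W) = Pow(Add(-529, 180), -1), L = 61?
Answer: Rational(-73202402, 349) ≈ -2.0975e+5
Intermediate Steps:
Function('C')(W) = Rational(-1, 349) (Function('C')(W) = Pow(-349, -1) = Rational(-1, 349))
Add(Add(-194255, Function('C')(L)), -15494) = Add(Add(-194255, Rational(-1, 349)), -15494) = Add(Rational(-67794996, 349), -15494) = Rational(-73202402, 349)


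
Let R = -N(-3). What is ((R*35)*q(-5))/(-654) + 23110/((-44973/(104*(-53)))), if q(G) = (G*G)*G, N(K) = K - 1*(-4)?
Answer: 27703760135/9804114 ≈ 2825.7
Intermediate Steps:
N(K) = 4 + K (N(K) = K + 4 = 4 + K)
R = -1 (R = -(4 - 3) = -1*1 = -1)
q(G) = G³ (q(G) = G²*G = G³)
((R*35)*q(-5))/(-654) + 23110/((-44973/(104*(-53)))) = (-1*35*(-5)³)/(-654) + 23110/((-44973/(104*(-53)))) = -35*(-125)*(-1/654) + 23110/((-44973/(-5512))) = 4375*(-1/654) + 23110/((-44973*(-1/5512))) = -4375/654 + 23110/(44973/5512) = -4375/654 + 23110*(5512/44973) = -4375/654 + 127382320/44973 = 27703760135/9804114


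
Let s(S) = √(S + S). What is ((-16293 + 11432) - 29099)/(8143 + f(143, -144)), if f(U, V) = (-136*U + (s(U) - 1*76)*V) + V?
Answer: -17149800/5675471 + 4890240*√286/5675471 ≈ 11.550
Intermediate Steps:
s(S) = √2*√S (s(S) = √(2*S) = √2*√S)
f(U, V) = V - 136*U + V*(-76 + √2*√U) (f(U, V) = (-136*U + (√2*√U - 1*76)*V) + V = (-136*U + (√2*√U - 76)*V) + V = (-136*U + (-76 + √2*√U)*V) + V = (-136*U + V*(-76 + √2*√U)) + V = V - 136*U + V*(-76 + √2*√U))
((-16293 + 11432) - 29099)/(8143 + f(143, -144)) = ((-16293 + 11432) - 29099)/(8143 + (-136*143 - 75*(-144) - 144*√2*√143)) = (-4861 - 29099)/(8143 + (-19448 + 10800 - 144*√286)) = -33960/(8143 + (-8648 - 144*√286)) = -33960/(-505 - 144*√286)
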